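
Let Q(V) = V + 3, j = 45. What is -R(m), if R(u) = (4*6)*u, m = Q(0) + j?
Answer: -1152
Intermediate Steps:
Q(V) = 3 + V
m = 48 (m = (3 + 0) + 45 = 3 + 45 = 48)
R(u) = 24*u
-R(m) = -24*48 = -1*1152 = -1152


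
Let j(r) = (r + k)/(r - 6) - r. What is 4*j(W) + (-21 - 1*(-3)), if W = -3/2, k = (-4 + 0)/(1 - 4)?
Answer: -536/45 ≈ -11.911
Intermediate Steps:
k = 4/3 (k = -4/(-3) = -4*(-⅓) = 4/3 ≈ 1.3333)
W = -3/2 (W = -3*½ = -3/2 ≈ -1.5000)
j(r) = -r + (4/3 + r)/(-6 + r) (j(r) = (r + 4/3)/(r - 6) - r = (4/3 + r)/(-6 + r) - r = -r + (4/3 + r)/(-6 + r))
4*j(W) + (-21 - 1*(-3)) = 4*((4/3 - (-3/2)² + 7*(-3/2))/(-6 - 3/2)) + (-21 - 1*(-3)) = 4*((4/3 - 1*9/4 - 21/2)/(-15/2)) + (-21 + 3) = 4*(-2*(4/3 - 9/4 - 21/2)/15) - 18 = 4*(-2/15*(-137/12)) - 18 = 4*(137/90) - 18 = 274/45 - 18 = -536/45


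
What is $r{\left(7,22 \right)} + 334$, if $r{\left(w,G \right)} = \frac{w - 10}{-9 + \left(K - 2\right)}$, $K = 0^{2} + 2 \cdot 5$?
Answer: $337$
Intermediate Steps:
$K = 10$ ($K = 0 + 10 = 10$)
$r{\left(w,G \right)} = 10 - w$ ($r{\left(w,G \right)} = \frac{w - 10}{-9 + \left(10 - 2\right)} = \frac{-10 + w}{-9 + 8} = \frac{-10 + w}{-1} = \left(-10 + w\right) \left(-1\right) = 10 - w$)
$r{\left(7,22 \right)} + 334 = \left(10 - 7\right) + 334 = 3 + 334 = 337$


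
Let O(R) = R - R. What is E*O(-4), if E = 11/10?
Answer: 0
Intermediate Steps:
E = 11/10 (E = 11*(⅒) = 11/10 ≈ 1.1000)
O(R) = 0
E*O(-4) = (11/10)*0 = 0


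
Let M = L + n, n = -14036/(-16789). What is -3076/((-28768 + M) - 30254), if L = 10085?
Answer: 51642964/821589257 ≈ 0.062857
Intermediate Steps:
n = 14036/16789 (n = -14036*(-1/16789) = 14036/16789 ≈ 0.83602)
M = 169331101/16789 (M = 10085 + 14036/16789 = 169331101/16789 ≈ 10086.)
-3076/((-28768 + M) - 30254) = -3076/((-28768 + 169331101/16789) - 30254) = -3076/(-313654851/16789 - 30254) = -3076/(-821589257/16789) = -3076*(-16789/821589257) = 51642964/821589257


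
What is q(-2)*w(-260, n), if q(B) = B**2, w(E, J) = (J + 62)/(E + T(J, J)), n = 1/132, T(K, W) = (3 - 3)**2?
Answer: -1637/1716 ≈ -0.95396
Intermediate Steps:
T(K, W) = 0 (T(K, W) = 0**2 = 0)
n = 1/132 ≈ 0.0075758
w(E, J) = (62 + J)/E (w(E, J) = (J + 62)/(E + 0) = (62 + J)/E)
q(-2)*w(-260, n) = (-2)**2*((62 + 1/132)/(-260)) = 4*(-1/260*8185/132) = 4*(-1637/6864) = -1637/1716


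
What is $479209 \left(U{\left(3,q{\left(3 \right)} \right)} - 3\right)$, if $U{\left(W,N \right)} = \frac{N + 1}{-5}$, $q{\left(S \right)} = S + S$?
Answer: $- \frac{10542598}{5} \approx -2.1085 \cdot 10^{6}$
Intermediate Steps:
$q{\left(S \right)} = 2 S$
$U{\left(W,N \right)} = - \frac{1}{5} - \frac{N}{5}$ ($U{\left(W,N \right)} = \left(1 + N\right) \left(- \frac{1}{5}\right) = - \frac{1}{5} - \frac{N}{5}$)
$479209 \left(U{\left(3,q{\left(3 \right)} \right)} - 3\right) = 479209 \left(\left(- \frac{1}{5} - \frac{2 \cdot 3}{5}\right) - 3\right) = 479209 \left(\left(- \frac{1}{5} - \frac{6}{5}\right) - 3\right) = 479209 \left(- \frac{7}{5} - 3\right) = 479209 \left(- \frac{22}{5}\right) = - \frac{10542598}{5}$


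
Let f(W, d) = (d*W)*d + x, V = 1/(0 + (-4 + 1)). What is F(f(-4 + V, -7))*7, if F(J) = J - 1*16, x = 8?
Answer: -4627/3 ≈ -1542.3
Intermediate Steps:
V = -1/3 (V = 1/(0 - 3) = 1/(-3) = -1/3 ≈ -0.33333)
f(W, d) = 8 + W*d**2 (f(W, d) = (d*W)*d + 8 = (W*d)*d + 8 = W*d**2 + 8 = 8 + W*d**2)
F(J) = -16 + J (F(J) = J - 16 = -16 + J)
F(f(-4 + V, -7))*7 = (-16 + (8 + (-4 - 1/3)*(-7)**2))*7 = (-16 + (8 - 13/3*49))*7 = (-16 + (8 - 637/3))*7 = (-16 - 613/3)*7 = -661/3*7 = -4627/3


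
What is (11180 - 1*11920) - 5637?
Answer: -6377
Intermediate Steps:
(11180 - 1*11920) - 5637 = (11180 - 11920) - 5637 = -740 - 5637 = -6377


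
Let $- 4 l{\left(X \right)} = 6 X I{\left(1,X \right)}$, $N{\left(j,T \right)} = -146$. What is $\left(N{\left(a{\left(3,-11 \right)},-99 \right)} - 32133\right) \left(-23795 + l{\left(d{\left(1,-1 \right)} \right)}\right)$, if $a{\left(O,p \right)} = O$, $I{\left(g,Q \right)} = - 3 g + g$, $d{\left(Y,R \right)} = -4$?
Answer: $768466153$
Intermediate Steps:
$I{\left(g,Q \right)} = - 2 g$
$l{\left(X \right)} = 3 X$ ($l{\left(X \right)} = - \frac{6 X \left(\left(-2\right) 1\right)}{4} = - \frac{6 X \left(-2\right)}{4} = - \frac{\left(-12\right) X}{4} = 3 X$)
$\left(N{\left(a{\left(3,-11 \right)},-99 \right)} - 32133\right) \left(-23795 + l{\left(d{\left(1,-1 \right)} \right)}\right) = \left(-146 - 32133\right) \left(-23795 + 3 \left(-4\right)\right) = - 32279 \left(-23795 - 12\right) = \left(-32279\right) \left(-23807\right) = 768466153$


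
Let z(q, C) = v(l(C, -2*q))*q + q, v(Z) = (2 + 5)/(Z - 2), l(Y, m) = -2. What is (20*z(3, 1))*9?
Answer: -405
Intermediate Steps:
v(Z) = 7/(-2 + Z)
z(q, C) = -3*q/4 (z(q, C) = (7/(-2 - 2))*q + q = (7/(-4))*q + q = (7*(-¼))*q + q = -7*q/4 + q = -3*q/4)
(20*z(3, 1))*9 = (20*(-¾*3))*9 = (20*(-9/4))*9 = -45*9 = -405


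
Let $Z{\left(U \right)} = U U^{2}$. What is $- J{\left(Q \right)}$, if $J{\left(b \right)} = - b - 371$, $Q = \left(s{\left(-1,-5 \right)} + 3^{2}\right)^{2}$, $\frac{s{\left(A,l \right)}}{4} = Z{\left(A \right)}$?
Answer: $396$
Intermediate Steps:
$Z{\left(U \right)} = U^{3}$
$s{\left(A,l \right)} = 4 A^{3}$
$Q = 25$ ($Q = \left(4 \left(-1\right)^{3} + 3^{2}\right)^{2} = \left(4 \left(-1\right) + 9\right)^{2} = \left(-4 + 9\right)^{2} = 5^{2} = 25$)
$J{\left(b \right)} = -371 - b$
$- J{\left(Q \right)} = - (-371 - 25) = \left(-1\right) \left(-396\right) = 396$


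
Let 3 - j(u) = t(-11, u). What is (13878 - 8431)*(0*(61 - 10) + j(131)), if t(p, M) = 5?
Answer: -10894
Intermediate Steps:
j(u) = -2 (j(u) = 3 - 1*5 = 3 - 5 = -2)
(13878 - 8431)*(0*(61 - 10) + j(131)) = (13878 - 8431)*(0*(61 - 10) - 2) = 5447*(0*51 - 2) = 5447*(0 - 2) = 5447*(-2) = -10894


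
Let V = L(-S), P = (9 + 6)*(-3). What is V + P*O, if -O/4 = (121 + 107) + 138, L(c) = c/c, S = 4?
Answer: 65881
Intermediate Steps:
L(c) = 1
P = -45 (P = 15*(-3) = -45)
V = 1
O = -1464 (O = -4*((121 + 107) + 138) = -4*(228 + 138) = -4*366 = -1464)
V + P*O = 1 - 45*(-1464) = 1 + 65880 = 65881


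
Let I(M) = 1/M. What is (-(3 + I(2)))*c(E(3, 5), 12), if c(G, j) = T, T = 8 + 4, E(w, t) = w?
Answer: -42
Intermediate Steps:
T = 12
c(G, j) = 12
(-(3 + I(2)))*c(E(3, 5), 12) = -(3 + 1/2)*12 = -1*7/2*12 = -7/2*12 = -42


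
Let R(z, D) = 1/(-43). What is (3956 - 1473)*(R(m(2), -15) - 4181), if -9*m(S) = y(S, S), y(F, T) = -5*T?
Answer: -446403672/43 ≈ -1.0381e+7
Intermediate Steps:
m(S) = 5*S/9 (m(S) = -(-5)*S/9 = 5*S/9)
R(z, D) = -1/43
(3956 - 1473)*(R(m(2), -15) - 4181) = (3956 - 1473)*(-1/43 - 4181) = 2483*(-179784/43) = -446403672/43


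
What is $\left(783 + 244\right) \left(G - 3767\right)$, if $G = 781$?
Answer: $-3066622$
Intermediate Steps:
$\left(783 + 244\right) \left(G - 3767\right) = \left(783 + 244\right) \left(781 - 3767\right) = 1027 \left(-2986\right) = -3066622$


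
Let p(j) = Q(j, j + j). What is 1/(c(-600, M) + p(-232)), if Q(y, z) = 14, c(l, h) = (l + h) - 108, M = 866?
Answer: 1/172 ≈ 0.0058140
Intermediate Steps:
c(l, h) = -108 + h + l (c(l, h) = (h + l) - 108 = -108 + h + l)
p(j) = 14
1/(c(-600, M) + p(-232)) = 1/((-108 + 866 - 600) + 14) = 1/(158 + 14) = 1/172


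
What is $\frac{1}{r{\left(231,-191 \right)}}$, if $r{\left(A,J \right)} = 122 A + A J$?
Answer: $- \frac{1}{15939} \approx -6.2739 \cdot 10^{-5}$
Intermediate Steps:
$\frac{1}{r{\left(231,-191 \right)}} = \frac{1}{231 \left(122 - 191\right)} = \frac{1}{231 \left(-69\right)} = \frac{1}{-15939} = - \frac{1}{15939}$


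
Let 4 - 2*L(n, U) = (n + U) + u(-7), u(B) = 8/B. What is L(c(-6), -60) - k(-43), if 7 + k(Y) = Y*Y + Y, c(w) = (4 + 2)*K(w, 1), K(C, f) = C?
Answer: -12239/7 ≈ -1748.4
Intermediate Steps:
c(w) = 6*w (c(w) = (4 + 2)*w = 6*w)
L(n, U) = 18/7 - U/2 - n/2 (L(n, U) = 2 - ((n + U) + 8/(-7))/2 = 2 - ((U + n) + 8*(-1/7))/2 = 2 - ((U + n) - 8/7)/2 = 2 - (-8/7 + U + n)/2 = 2 + (4/7 - U/2 - n/2) = 18/7 - U/2 - n/2)
k(Y) = -7 + Y + Y**2 (k(Y) = -7 + (Y*Y + Y) = -7 + (Y**2 + Y) = -7 + (Y + Y**2) = -7 + Y + Y**2)
L(c(-6), -60) - k(-43) = (18/7 - 1/2*(-60) - 3*(-6)) - (-7 - 43 + (-43)**2) = (18/7 + 30 - 1/2*(-36)) - (-7 - 43 + 1849) = (18/7 + 30 + 18) - 1*1799 = 354/7 - 1799 = -12239/7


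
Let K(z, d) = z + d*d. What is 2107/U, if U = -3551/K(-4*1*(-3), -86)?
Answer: -15608656/3551 ≈ -4395.6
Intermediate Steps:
K(z, d) = z + d²
U = -3551/7408 (U = -3551/(-4*1*(-3) + (-86)²) = -3551/(-4*(-3) + 7396) = -3551/(12 + 7396) = -3551/7408 ≈ -0.47935)
2107/U = 2107/(-3551/7408) = 2107*(-7408/3551) = -15608656/3551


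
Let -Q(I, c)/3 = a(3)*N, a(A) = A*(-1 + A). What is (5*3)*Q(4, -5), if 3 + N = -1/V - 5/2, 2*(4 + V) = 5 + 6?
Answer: 1665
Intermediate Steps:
V = 3/2 (V = -4 + (5 + 6)/2 = -4 + (½)*11 = -4 + 11/2 = 3/2 ≈ 1.5000)
N = -37/6 (N = -3 + (-1/3/2 - 5/2) = -3 + (-1*⅔ - 5*½) = -3 + (-⅔ - 5/2) = -3 - 19/6 = -37/6 ≈ -6.1667)
Q(I, c) = 111 (Q(I, c) = -3*3*(-1 + 3)*(-37)/6 = -3*3*2*(-37)/6 = -18*(-37)/6 = -3*(-37) = 111)
(5*3)*Q(4, -5) = (5*3)*111 = 15*111 = 1665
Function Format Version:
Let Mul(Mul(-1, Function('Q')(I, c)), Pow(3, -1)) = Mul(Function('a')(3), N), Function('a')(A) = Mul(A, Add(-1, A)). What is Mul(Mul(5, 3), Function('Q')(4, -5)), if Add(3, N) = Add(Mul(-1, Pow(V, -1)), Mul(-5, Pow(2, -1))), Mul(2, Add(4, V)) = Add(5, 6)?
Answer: 1665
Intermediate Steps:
V = Rational(3, 2) (V = Add(-4, Mul(Rational(1, 2), Add(5, 6))) = Add(-4, Mul(Rational(1, 2), 11)) = Add(-4, Rational(11, 2)) = Rational(3, 2) ≈ 1.5000)
N = Rational(-37, 6) (N = Add(-3, Add(Mul(-1, Pow(Rational(3, 2), -1)), Mul(-5, Pow(2, -1)))) = Add(-3, Add(Mul(-1, Rational(2, 3)), Mul(-5, Rational(1, 2)))) = Add(-3, Add(Rational(-2, 3), Rational(-5, 2))) = Add(-3, Rational(-19, 6)) = Rational(-37, 6) ≈ -6.1667)
Function('Q')(I, c) = 111 (Function('Q')(I, c) = Mul(-3, Mul(Mul(3, Add(-1, 3)), Rational(-37, 6))) = Mul(-3, Mul(Mul(3, 2), Rational(-37, 6))) = Mul(-3, Mul(6, Rational(-37, 6))) = Mul(-3, -37) = 111)
Mul(Mul(5, 3), Function('Q')(4, -5)) = Mul(Mul(5, 3), 111) = Mul(15, 111) = 1665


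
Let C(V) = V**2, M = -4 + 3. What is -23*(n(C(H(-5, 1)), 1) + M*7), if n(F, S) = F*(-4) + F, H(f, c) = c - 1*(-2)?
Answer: 782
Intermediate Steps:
H(f, c) = 2 + c (H(f, c) = c + 2 = 2 + c)
M = -1
n(F, S) = -3*F (n(F, S) = -4*F + F = -3*F)
-23*(n(C(H(-5, 1)), 1) + M*7) = -23*(-3*(2 + 1)**2 - 1*7) = -23*(-3*3**2 - 7) = -23*(-3*9 - 7) = -23*(-27 - 7) = -23*(-34) = 782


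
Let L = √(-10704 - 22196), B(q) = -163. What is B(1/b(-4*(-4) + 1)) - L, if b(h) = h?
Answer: -163 - 10*I*√329 ≈ -163.0 - 181.38*I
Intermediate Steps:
L = 10*I*√329 (L = √(-32900) = 10*I*√329 ≈ 181.38*I)
B(1/b(-4*(-4) + 1)) - L = -163 - 10*I*√329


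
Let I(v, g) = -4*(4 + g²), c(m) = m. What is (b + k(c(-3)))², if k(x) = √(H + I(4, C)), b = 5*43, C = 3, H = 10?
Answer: (215 + I*√42)² ≈ 46183.0 + 2786.7*I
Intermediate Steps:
b = 215
I(v, g) = -16 - 4*g²
k(x) = I*√42 (k(x) = √(10 + (-16 - 4*3²)) = √(10 + (-16 - 4*9)) = √(10 + (-16 - 36)) = √(10 - 52) = √(-42) = I*√42)
(b + k(c(-3)))² = (215 + I*√42)²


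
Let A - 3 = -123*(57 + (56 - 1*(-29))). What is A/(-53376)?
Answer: 5821/17792 ≈ 0.32717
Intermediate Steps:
A = -17463 (A = 3 - 123*(57 + (56 - 1*(-29))) = 3 - 123*(57 + (56 + 29)) = 3 - 123*(57 + 85) = 3 - 123*142 = 3 - 17466 = -17463)
A/(-53376) = -17463/(-53376) = -17463*(-1/53376) = 5821/17792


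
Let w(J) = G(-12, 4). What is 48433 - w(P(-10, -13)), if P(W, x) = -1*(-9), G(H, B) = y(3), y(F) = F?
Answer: 48430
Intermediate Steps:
G(H, B) = 3
P(W, x) = 9
w(J) = 3
48433 - w(P(-10, -13)) = 48433 - 1*3 = 48433 - 3 = 48430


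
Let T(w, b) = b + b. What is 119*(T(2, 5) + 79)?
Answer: 10591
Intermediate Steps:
T(w, b) = 2*b
119*(T(2, 5) + 79) = 119*(2*5 + 79) = 119*(10 + 79) = 119*89 = 10591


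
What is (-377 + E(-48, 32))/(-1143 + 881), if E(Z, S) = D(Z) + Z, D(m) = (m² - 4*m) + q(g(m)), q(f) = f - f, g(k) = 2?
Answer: -2071/262 ≈ -7.9046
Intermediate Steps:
q(f) = 0
D(m) = m² - 4*m (D(m) = (m² - 4*m) + 0 = m² - 4*m)
E(Z, S) = Z + Z*(-4 + Z) (E(Z, S) = Z*(-4 + Z) + Z = Z + Z*(-4 + Z))
(-377 + E(-48, 32))/(-1143 + 881) = (-377 - 48*(-3 - 48))/(-1143 + 881) = (-377 - 48*(-51))/(-262) = (-377 + 2448)*(-1/262) = 2071*(-1/262) = -2071/262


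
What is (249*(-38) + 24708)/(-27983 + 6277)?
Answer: -7623/10853 ≈ -0.70239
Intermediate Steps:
(249*(-38) + 24708)/(-27983 + 6277) = (-9462 + 24708)/(-21706) = 15246*(-1/21706) = -7623/10853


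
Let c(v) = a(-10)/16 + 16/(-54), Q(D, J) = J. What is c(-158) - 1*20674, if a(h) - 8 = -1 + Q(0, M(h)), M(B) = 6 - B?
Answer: -8930675/432 ≈ -20673.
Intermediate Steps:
a(h) = 13 - h (a(h) = 8 + (-1 + (6 - h)) = 8 + (5 - h) = 13 - h)
c(v) = 493/432 (c(v) = (13 - 1*(-10))/16 + 16/(-54) = (13 + 10)*(1/16) + 16*(-1/54) = 23*(1/16) - 8/27 = 23/16 - 8/27 = 493/432)
c(-158) - 1*20674 = 493/432 - 1*20674 = 493/432 - 20674 = -8930675/432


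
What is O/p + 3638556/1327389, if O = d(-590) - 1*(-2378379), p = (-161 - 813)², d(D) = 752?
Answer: 2203281023605/419754028988 ≈ 5.2490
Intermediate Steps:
p = 948676 (p = (-974)² = 948676)
O = 2379131 (O = 752 - 1*(-2378379) = 752 + 2378379 = 2379131)
O/p + 3638556/1327389 = 2379131/948676 + 3638556/1327389 = 2379131*(1/948676) + 3638556*(1/1327389) = 2379131/948676 + 1212852/442463 = 2203281023605/419754028988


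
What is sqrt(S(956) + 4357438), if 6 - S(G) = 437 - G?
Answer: sqrt(4357963) ≈ 2087.6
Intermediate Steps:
S(G) = -431 + G (S(G) = 6 - (437 - G) = 6 + (-437 + G) = -431 + G)
sqrt(S(956) + 4357438) = sqrt((-431 + 956) + 4357438) = sqrt(525 + 4357438) = sqrt(4357963)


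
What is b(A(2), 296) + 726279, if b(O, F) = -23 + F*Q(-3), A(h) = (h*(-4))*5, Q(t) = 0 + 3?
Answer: 727144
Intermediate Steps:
Q(t) = 3
A(h) = -20*h (A(h) = -4*h*5 = -20*h)
b(O, F) = -23 + 3*F (b(O, F) = -23 + F*3 = -23 + 3*F)
b(A(2), 296) + 726279 = (-23 + 3*296) + 726279 = (-23 + 888) + 726279 = 865 + 726279 = 727144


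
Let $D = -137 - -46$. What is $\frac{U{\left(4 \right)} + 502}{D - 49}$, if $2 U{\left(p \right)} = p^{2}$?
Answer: $- \frac{51}{14} \approx -3.6429$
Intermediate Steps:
$U{\left(p \right)} = \frac{p^{2}}{2}$
$D = -91$ ($D = -137 + 46 = -91$)
$\frac{U{\left(4 \right)} + 502}{D - 49} = \frac{\frac{4^{2}}{2} + 502}{-91 - 49} = \frac{\frac{1}{2} \cdot 16 + 502}{-140} = \left(8 + 502\right) \left(- \frac{1}{140}\right) = 510 \left(- \frac{1}{140}\right) = - \frac{51}{14}$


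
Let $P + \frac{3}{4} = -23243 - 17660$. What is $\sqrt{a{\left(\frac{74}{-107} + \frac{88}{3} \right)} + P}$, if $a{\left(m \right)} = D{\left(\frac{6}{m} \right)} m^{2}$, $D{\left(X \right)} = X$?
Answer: $\frac{i \sqrt{1865358071}}{214} \approx 201.82 i$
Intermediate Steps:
$P = - \frac{163615}{4}$ ($P = - \frac{3}{4} - 40903 = - \frac{163615}{4} \approx -40904.0$)
$a{\left(m \right)} = 6 m$ ($a{\left(m \right)} = \frac{6}{m} m^{2} = 6 m$)
$\sqrt{a{\left(\frac{74}{-107} + \frac{88}{3} \right)} + P} = \sqrt{6 \left(\frac{74}{-107} + \frac{88}{3}\right) - \frac{163615}{4}} = \sqrt{6 \left(74 \left(- \frac{1}{107}\right) + 88 \cdot \frac{1}{3}\right) - \frac{163615}{4}} = \sqrt{6 \left(- \frac{74}{107} + \frac{88}{3}\right) - \frac{163615}{4}} = \sqrt{6 \cdot \frac{9194}{321} - \frac{163615}{4}} = \sqrt{\frac{18388}{107} - \frac{163615}{4}} = \sqrt{- \frac{17433253}{428}} = \frac{i \sqrt{1865358071}}{214}$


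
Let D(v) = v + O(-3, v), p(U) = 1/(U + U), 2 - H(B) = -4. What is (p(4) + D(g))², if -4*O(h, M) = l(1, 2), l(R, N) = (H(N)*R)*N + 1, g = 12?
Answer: 5041/64 ≈ 78.766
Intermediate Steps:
H(B) = 6 (H(B) = 2 - 1*(-4) = 2 + 4 = 6)
p(U) = 1/(2*U)
l(R, N) = 1 + 6*N*R (l(R, N) = (6*R)*N + 1 = 6*N*R + 1 = 1 + 6*N*R)
O(h, M) = -13/4 (O(h, M) = -(1 + 6*2*1)/4 = -(1 + 12)/4 = -¼*13 = -13/4)
D(v) = -13/4 + v (D(v) = v - 13/4 = -13/4 + v)
(p(4) + D(g))² = ((½)/4 + (-13/4 + 12))² = ((½)*(¼) + 35/4)² = (⅛ + 35/4)² = (71/8)² = 5041/64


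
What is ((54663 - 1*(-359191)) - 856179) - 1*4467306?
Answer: -4909631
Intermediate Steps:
((54663 - 1*(-359191)) - 856179) - 1*4467306 = ((54663 + 359191) - 856179) - 4467306 = (413854 - 856179) - 4467306 = -442325 - 4467306 = -4909631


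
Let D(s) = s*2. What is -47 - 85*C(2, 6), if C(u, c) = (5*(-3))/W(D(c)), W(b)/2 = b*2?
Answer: -327/16 ≈ -20.438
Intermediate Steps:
D(s) = 2*s
W(b) = 4*b (W(b) = 2*(b*2) = 2*(2*b) = 4*b)
C(u, c) = -15/(8*c) (C(u, c) = (5*(-3))/((4*(2*c))) = -15*1/(8*c) = -15/(8*c))
-47 - 85*C(2, 6) = -47 - (-1275)/(8*6) = -47 - 85*(-5/16) = -47 + 425/16 = -327/16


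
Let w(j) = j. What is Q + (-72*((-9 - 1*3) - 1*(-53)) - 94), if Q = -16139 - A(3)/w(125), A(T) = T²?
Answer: -2398134/125 ≈ -19185.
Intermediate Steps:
Q = -2017384/125 (Q = -16139 - 3²/125 = -16139 - 9/125 = -2017384/125 ≈ -16139.)
Q + (-72*((-9 - 1*3) - 1*(-53)) - 94) = -2017384/125 + (-72*((-9 - 1*3) - 1*(-53)) - 94) = -2017384/125 + (-72*((-9 - 3) + 53) - 94) = -2017384/125 + (-72*(-12 + 53) - 94) = -2017384/125 + (-72*41 - 94) = -2017384/125 + (-2952 - 94) = -2017384/125 - 3046 = -2398134/125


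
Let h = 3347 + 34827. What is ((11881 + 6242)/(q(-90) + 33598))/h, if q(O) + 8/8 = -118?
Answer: 18123/1278027346 ≈ 1.4180e-5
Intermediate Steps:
q(O) = -119 (q(O) = -1 - 118 = -119)
h = 38174
((11881 + 6242)/(q(-90) + 33598))/h = ((11881 + 6242)/(-119 + 33598))/38174 = (18123/33479)*(1/38174) = 18123/1278027346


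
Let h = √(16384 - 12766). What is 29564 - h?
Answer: 29564 - 3*√402 ≈ 29504.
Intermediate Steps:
h = 3*√402 (h = √3618 = 3*√402 ≈ 60.150)
29564 - h = 29564 - 3*√402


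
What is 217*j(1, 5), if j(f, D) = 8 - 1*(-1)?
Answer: 1953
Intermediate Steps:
j(f, D) = 9 (j(f, D) = 8 + 1 = 9)
217*j(1, 5) = 217*9 = 1953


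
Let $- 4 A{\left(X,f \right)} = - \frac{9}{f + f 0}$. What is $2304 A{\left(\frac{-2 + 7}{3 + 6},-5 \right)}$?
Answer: $- \frac{5184}{5} \approx -1036.8$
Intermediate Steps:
$A{\left(X,f \right)} = \frac{9}{4 f}$ ($A{\left(X,f \right)} = - \frac{\left(-9\right) \frac{1}{f + f 0}}{4} = - \frac{\left(-9\right) \frac{1}{f + 0}}{4} = - \frac{\left(-9\right) \frac{1}{f}}{4} = \frac{9}{4 f}$)
$2304 A{\left(\frac{-2 + 7}{3 + 6},-5 \right)} = 2304 \frac{9}{4 \left(-5\right)} = 2304 \cdot \frac{9}{4} \left(- \frac{1}{5}\right) = 2304 \left(- \frac{9}{20}\right) = - \frac{5184}{5}$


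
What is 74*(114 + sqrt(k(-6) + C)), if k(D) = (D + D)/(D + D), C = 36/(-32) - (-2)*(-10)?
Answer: 8436 + 37*I*sqrt(322)/2 ≈ 8436.0 + 331.97*I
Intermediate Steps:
C = -169/8 (C = 36*(-1/32) - 1*20 = -9/8 - 20 = -169/8 ≈ -21.125)
k(D) = 1 (k(D) = (2*D)/((2*D)) = (2*D)*(1/(2*D)) = 1)
74*(114 + sqrt(k(-6) + C)) = 74*(114 + sqrt(1 - 169/8)) = 74*(114 + sqrt(-161/8)) = 74*(114 + I*sqrt(322)/4) = 8436 + 37*I*sqrt(322)/2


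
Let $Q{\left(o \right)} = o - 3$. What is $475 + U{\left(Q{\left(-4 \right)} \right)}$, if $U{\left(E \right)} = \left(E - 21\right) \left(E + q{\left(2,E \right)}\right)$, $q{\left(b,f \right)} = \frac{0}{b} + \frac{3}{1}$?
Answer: $587$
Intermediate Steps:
$Q{\left(o \right)} = -3 + o$
$q{\left(b,f \right)} = 3$ ($q{\left(b,f \right)} = 0 + 3 \cdot 1 = 0 + 3 = 3$)
$U{\left(E \right)} = \left(-21 + E\right) \left(3 + E\right)$ ($U{\left(E \right)} = \left(E - 21\right) \left(E + 3\right) = \left(-21 + E\right) \left(3 + E\right)$)
$475 + U{\left(Q{\left(-4 \right)} \right)} = 475 - \left(63 - \left(-3 - 4\right)^{2} + 18 \left(-3 - 4\right)\right) = 475 - \left(-63 - 49\right) = 475 + \left(-63 + 49 + 126\right) = 475 + 112 = 587$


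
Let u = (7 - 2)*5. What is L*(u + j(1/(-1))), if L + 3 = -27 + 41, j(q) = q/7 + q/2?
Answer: 3751/14 ≈ 267.93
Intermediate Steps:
u = 25 (u = 5*5 = 25)
j(q) = 9*q/14 (j(q) = q*(⅐) + q*(½) = q/7 + q/2 = 9*q/14)
L = 11 (L = -3 + (-27 + 41) = -3 + 14 = 11)
L*(u + j(1/(-1))) = 11*(25 + (9/14)/(-1)) = 11*(25 + (9/14)*(-1)) = 11*(25 - 9/14) = 11*(341/14) = 3751/14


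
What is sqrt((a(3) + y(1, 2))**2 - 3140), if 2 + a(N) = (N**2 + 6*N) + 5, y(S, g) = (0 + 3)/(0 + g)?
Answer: 11*I*sqrt(71)/2 ≈ 46.344*I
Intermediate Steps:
y(S, g) = 3/g
a(N) = 3 + N**2 + 6*N (a(N) = -2 + ((N**2 + 6*N) + 5) = -2 + (5 + N**2 + 6*N) = 3 + N**2 + 6*N)
sqrt((a(3) + y(1, 2))**2 - 3140) = sqrt(((3 + 3**2 + 6*3) + 3/2)**2 - 3140) = sqrt(((3 + 9 + 18) + 3*(1/2))**2 - 3140) = sqrt((30 + 3/2)**2 - 3140) = sqrt((63/2)**2 - 3140) = sqrt(3969/4 - 3140) = sqrt(-8591/4) = 11*I*sqrt(71)/2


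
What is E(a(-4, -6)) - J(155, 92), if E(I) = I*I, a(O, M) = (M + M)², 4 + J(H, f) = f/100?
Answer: 518477/25 ≈ 20739.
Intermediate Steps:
J(H, f) = -4 + f/100
a(O, M) = 4*M² (a(O, M) = (2*M)² = 4*M²)
E(I) = I²
E(a(-4, -6)) - J(155, 92) = (4*(-6)²)² - (-4 + (1/100)*92) = (4*36)² - (-4 + 23/25) = 144² - 1*(-77/25) = 20736 + 77/25 = 518477/25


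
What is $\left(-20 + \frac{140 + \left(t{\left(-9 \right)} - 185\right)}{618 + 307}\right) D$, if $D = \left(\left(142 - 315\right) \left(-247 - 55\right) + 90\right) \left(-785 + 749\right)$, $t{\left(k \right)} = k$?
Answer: $\frac{34957517184}{925} \approx 3.7792 \cdot 10^{7}$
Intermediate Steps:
$D = -1884096$ ($D = \left(\left(-173\right) \left(-302\right) + 90\right) \left(-36\right) = \left(52246 + 90\right) \left(-36\right) = 52336 \left(-36\right) = -1884096$)
$\left(-20 + \frac{140 + \left(t{\left(-9 \right)} - 185\right)}{618 + 307}\right) D = \left(-20 + \frac{140 - 194}{618 + 307}\right) \left(-1884096\right) = \left(-20 + \frac{140 - 194}{925}\right) \left(-1884096\right) = \left(-20 + \left(140 - 194\right) \frac{1}{925}\right) \left(-1884096\right) = \left(-20 - \frac{54}{925}\right) \left(-1884096\right) = \left(- \frac{18554}{925}\right) \left(-1884096\right) = \frac{34957517184}{925}$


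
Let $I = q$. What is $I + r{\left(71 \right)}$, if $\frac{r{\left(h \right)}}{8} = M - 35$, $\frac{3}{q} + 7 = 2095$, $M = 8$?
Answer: $- \frac{150335}{696} \approx -216.0$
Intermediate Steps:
$q = \frac{1}{696}$ ($q = \frac{3}{-7 + 2095} = \frac{3}{2088} = 3 \cdot \frac{1}{2088} = \frac{1}{696} \approx 0.0014368$)
$I = \frac{1}{696} \approx 0.0014368$
$r{\left(h \right)} = -216$ ($r{\left(h \right)} = 8 \left(8 - 35\right) = 8 \left(-27\right) = -216$)
$I + r{\left(71 \right)} = \frac{1}{696} - 216 = - \frac{150335}{696}$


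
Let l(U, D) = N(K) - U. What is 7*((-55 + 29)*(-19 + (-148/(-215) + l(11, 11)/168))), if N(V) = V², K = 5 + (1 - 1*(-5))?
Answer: 4145479/1290 ≈ 3213.6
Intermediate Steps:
K = 11 (K = 5 + (1 + 5) = 5 + 6 = 11)
l(U, D) = 121 - U (l(U, D) = 11² - U = 121 - U)
7*((-55 + 29)*(-19 + (-148/(-215) + l(11, 11)/168))) = 7*((-55 + 29)*(-19 + (-148/(-215) + (121 - 1*11)/168))) = 7*(-26*(-19 + (-148*(-1/215) + (121 - 11)*(1/168)))) = 7*(-26*(-19 + (148/215 + 110*(1/168)))) = 7*(-26*(-19 + (148/215 + 55/84))) = 7*(-26*(-19 + 24257/18060)) = 7*(-26*(-318883/18060)) = 7*(4145479/9030) = 4145479/1290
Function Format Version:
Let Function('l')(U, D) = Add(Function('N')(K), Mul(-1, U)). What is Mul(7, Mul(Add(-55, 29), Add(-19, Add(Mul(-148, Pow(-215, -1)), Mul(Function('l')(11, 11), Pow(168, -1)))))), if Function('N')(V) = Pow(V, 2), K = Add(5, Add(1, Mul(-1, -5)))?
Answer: Rational(4145479, 1290) ≈ 3213.6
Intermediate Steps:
K = 11 (K = Add(5, Add(1, 5)) = Add(5, 6) = 11)
Function('l')(U, D) = Add(121, Mul(-1, U)) (Function('l')(U, D) = Add(Pow(11, 2), Mul(-1, U)) = Add(121, Mul(-1, U)))
Mul(7, Mul(Add(-55, 29), Add(-19, Add(Mul(-148, Pow(-215, -1)), Mul(Function('l')(11, 11), Pow(168, -1)))))) = Mul(7, Mul(Add(-55, 29), Add(-19, Add(Mul(-148, Pow(-215, -1)), Mul(Add(121, Mul(-1, 11)), Pow(168, -1)))))) = Mul(7, Mul(-26, Add(-19, Add(Mul(-148, Rational(-1, 215)), Mul(Add(121, -11), Rational(1, 168)))))) = Mul(7, Mul(-26, Add(-19, Add(Rational(148, 215), Mul(110, Rational(1, 168)))))) = Mul(7, Mul(-26, Add(-19, Add(Rational(148, 215), Rational(55, 84))))) = Mul(7, Mul(-26, Add(-19, Rational(24257, 18060)))) = Mul(7, Mul(-26, Rational(-318883, 18060))) = Mul(7, Rational(4145479, 9030)) = Rational(4145479, 1290)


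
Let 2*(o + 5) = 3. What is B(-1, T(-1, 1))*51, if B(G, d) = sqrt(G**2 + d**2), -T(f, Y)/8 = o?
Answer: 51*sqrt(785) ≈ 1428.9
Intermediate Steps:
o = -7/2 (o = -5 + (1/2)*3 = -5 + 3/2 = -7/2 ≈ -3.5000)
T(f, Y) = 28 (T(f, Y) = -8*(-7/2) = 28)
B(-1, T(-1, 1))*51 = sqrt((-1)**2 + 28**2)*51 = sqrt(1 + 784)*51 = sqrt(785)*51 = 51*sqrt(785)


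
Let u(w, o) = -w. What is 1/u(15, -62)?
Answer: -1/15 ≈ -0.066667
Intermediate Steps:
1/u(15, -62) = 1/(-1*15) = 1/(-15) = -1/15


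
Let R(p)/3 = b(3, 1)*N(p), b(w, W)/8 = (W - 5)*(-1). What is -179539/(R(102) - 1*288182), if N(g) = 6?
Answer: 179539/287606 ≈ 0.62425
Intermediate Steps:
b(w, W) = 40 - 8*W (b(w, W) = 8*((W - 5)*(-1)) = 8*((-5 + W)*(-1)) = 8*(5 - W) = 40 - 8*W)
R(p) = 576 (R(p) = 3*((40 - 8*1)*6) = 3*((40 - 8)*6) = 3*(32*6) = 3*192 = 576)
-179539/(R(102) - 1*288182) = -179539/(576 - 1*288182) = -179539/(576 - 288182) = -179539/(-287606) = -179539*(-1/287606) = 179539/287606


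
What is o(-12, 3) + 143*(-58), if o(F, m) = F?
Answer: -8306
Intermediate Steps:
o(-12, 3) + 143*(-58) = -12 + 143*(-58) = -12 - 8294 = -8306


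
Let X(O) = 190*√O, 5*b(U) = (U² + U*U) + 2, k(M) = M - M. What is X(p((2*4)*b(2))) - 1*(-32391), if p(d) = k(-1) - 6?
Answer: 32391 + 190*I*√6 ≈ 32391.0 + 465.4*I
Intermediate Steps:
k(M) = 0
b(U) = ⅖ + 2*U²/5 (b(U) = ((U² + U*U) + 2)/5 = ((U² + U²) + 2)/5 = (2*U² + 2)/5 = (2 + 2*U²)/5 = ⅖ + 2*U²/5)
p(d) = -6 (p(d) = 0 - 6 = -6)
X(p((2*4)*b(2))) - 1*(-32391) = 190*√(-6) - 1*(-32391) = 190*(I*√6) + 32391 = 190*I*√6 + 32391 = 32391 + 190*I*√6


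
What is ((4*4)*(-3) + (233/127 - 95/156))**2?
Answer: 858759916249/392515344 ≈ 2187.8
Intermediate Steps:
((4*4)*(-3) + (233/127 - 95/156))**2 = (16*(-3) + (233*(1/127) - 95*1/156))**2 = (-48 + (233/127 - 95/156))**2 = (-48 + 24283/19812)**2 = (-926693/19812)**2 = 858759916249/392515344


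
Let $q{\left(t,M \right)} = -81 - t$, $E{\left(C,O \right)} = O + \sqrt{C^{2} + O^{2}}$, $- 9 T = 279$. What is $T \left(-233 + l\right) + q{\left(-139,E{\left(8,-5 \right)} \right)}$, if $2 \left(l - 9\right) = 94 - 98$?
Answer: $7064$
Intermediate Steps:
$T = -31$ ($T = \left(- \frac{1}{9}\right) 279 = -31$)
$l = 7$ ($l = 9 + \frac{94 - 98}{2} = 9 + \frac{1}{2} \left(-4\right) = 9 - 2 = 7$)
$T \left(-233 + l\right) + q{\left(-139,E{\left(8,-5 \right)} \right)} = - 31 \left(-233 + 7\right) - -58 = \left(-31\right) \left(-226\right) + \left(-81 + 139\right) = 7006 + 58 = 7064$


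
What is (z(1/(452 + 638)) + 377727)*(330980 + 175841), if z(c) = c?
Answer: 208669574201851/1090 ≈ 1.9144e+11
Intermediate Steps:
(z(1/(452 + 638)) + 377727)*(330980 + 175841) = (1/(452 + 638) + 377727)*(330980 + 175841) = (1/1090 + 377727)*506821 = (411722431/1090)*506821 = 208669574201851/1090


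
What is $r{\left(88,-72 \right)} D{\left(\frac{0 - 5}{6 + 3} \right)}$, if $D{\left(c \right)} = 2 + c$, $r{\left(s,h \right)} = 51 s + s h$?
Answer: $- \frac{8008}{3} \approx -2669.3$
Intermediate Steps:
$r{\left(s,h \right)} = 51 s + h s$
$r{\left(88,-72 \right)} D{\left(\frac{0 - 5}{6 + 3} \right)} = 88 \left(51 - 72\right) \left(2 + \frac{0 - 5}{6 + 3}\right) = 88 \left(-21\right) \left(2 - \frac{5}{9}\right) = - 1848 \left(2 - \frac{5}{9}\right) = \left(-1848\right) \frac{13}{9} = - \frac{8008}{3}$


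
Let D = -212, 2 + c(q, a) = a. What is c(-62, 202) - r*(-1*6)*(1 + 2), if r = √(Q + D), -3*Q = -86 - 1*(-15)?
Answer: 200 + 6*I*√1695 ≈ 200.0 + 247.02*I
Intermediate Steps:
c(q, a) = -2 + a
Q = 71/3 (Q = -(-86 - 1*(-15))/3 = -(-86 + 15)/3 = -⅓*(-71) = 71/3 ≈ 23.667)
r = I*√1695/3 (r = √(71/3 - 212) = √(-565/3) = I*√1695/3 ≈ 13.723*I)
c(-62, 202) - r*(-1*6)*(1 + 2) = (-2 + 202) - I*√1695/3*(-1*6)*(1 + 2) = 200 - I*√1695/3*(-6*3) = 200 - I*√1695/3*(-18) = 200 - (-6)*I*√1695 = 200 + 6*I*√1695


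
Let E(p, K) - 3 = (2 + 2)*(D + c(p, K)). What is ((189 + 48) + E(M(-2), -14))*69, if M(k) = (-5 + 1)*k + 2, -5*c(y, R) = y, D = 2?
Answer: 16560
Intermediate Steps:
c(y, R) = -y/5
M(k) = 2 - 4*k (M(k) = -4*k + 2 = 2 - 4*k)
E(p, K) = 11 - 4*p/5 (E(p, K) = 3 + (2 + 2)*(2 - p/5) = 3 + 4*(2 - p/5) = 3 + (8 - 4*p/5) = 11 - 4*p/5)
((189 + 48) + E(M(-2), -14))*69 = ((189 + 48) + (11 - 4*(2 - 4*(-2))/5))*69 = (237 + (11 - 4*(2 + 8)/5))*69 = (237 + (11 - ⅘*10))*69 = (237 + (11 - 8))*69 = (237 + 3)*69 = 240*69 = 16560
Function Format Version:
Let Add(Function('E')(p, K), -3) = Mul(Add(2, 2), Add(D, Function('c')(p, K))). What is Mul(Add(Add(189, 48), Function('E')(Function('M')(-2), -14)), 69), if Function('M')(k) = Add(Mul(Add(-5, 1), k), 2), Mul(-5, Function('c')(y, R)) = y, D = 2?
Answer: 16560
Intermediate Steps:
Function('c')(y, R) = Mul(Rational(-1, 5), y)
Function('M')(k) = Add(2, Mul(-4, k)) (Function('M')(k) = Add(Mul(-4, k), 2) = Add(2, Mul(-4, k)))
Function('E')(p, K) = Add(11, Mul(Rational(-4, 5), p)) (Function('E')(p, K) = Add(3, Mul(Add(2, 2), Add(2, Mul(Rational(-1, 5), p)))) = Add(3, Mul(4, Add(2, Mul(Rational(-1, 5), p)))) = Add(3, Add(8, Mul(Rational(-4, 5), p))) = Add(11, Mul(Rational(-4, 5), p)))
Mul(Add(Add(189, 48), Function('E')(Function('M')(-2), -14)), 69) = Mul(Add(Add(189, 48), Add(11, Mul(Rational(-4, 5), Add(2, Mul(-4, -2))))), 69) = Mul(Add(237, Add(11, Mul(Rational(-4, 5), Add(2, 8)))), 69) = Mul(Add(237, Add(11, Mul(Rational(-4, 5), 10))), 69) = Mul(Add(237, Add(11, -8)), 69) = Mul(Add(237, 3), 69) = Mul(240, 69) = 16560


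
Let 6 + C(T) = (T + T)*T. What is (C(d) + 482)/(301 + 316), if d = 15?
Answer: 926/617 ≈ 1.5008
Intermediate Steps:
C(T) = -6 + 2*T**2 (C(T) = -6 + (T + T)*T = -6 + (2*T)*T = -6 + 2*T**2)
(C(d) + 482)/(301 + 316) = ((-6 + 2*15**2) + 482)/(301 + 316) = ((-6 + 2*225) + 482)/617 = ((-6 + 450) + 482)*(1/617) = (444 + 482)*(1/617) = 926*(1/617) = 926/617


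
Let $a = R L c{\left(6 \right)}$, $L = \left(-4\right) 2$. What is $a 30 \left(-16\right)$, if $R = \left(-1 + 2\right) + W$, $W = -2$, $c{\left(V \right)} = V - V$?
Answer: $0$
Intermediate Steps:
$c{\left(V \right)} = 0$
$R = -1$ ($R = \left(-1 + 2\right) - 2 = 1 - 2 = -1$)
$L = -8$
$a = 0$ ($a = \left(-1\right) \left(-8\right) 0 = 8 \cdot 0 = 0$)
$a 30 \left(-16\right) = 0 \cdot 30 \left(-16\right) = 0 \left(-16\right) = 0$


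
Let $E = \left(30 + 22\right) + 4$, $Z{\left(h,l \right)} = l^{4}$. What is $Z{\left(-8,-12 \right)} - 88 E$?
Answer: $15808$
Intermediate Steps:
$E = 56$ ($E = 52 + 4 = 56$)
$Z{\left(-8,-12 \right)} - 88 E = \left(-12\right)^{4} - 4928 = 20736 - 4928 = 15808$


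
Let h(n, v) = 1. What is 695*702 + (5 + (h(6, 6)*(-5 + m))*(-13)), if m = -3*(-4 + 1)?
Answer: 487843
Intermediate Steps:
m = 9 (m = -3*(-3) = 9)
695*702 + (5 + (h(6, 6)*(-5 + m))*(-13)) = 695*702 + (5 + (1*(-5 + 9))*(-13)) = 487890 + (5 + (1*4)*(-13)) = 487890 + (5 + 4*(-13)) = 487890 + (5 - 52) = 487890 - 47 = 487843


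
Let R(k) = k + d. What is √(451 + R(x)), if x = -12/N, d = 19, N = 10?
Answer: 2*√2930/5 ≈ 21.652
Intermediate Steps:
x = -6/5 (x = -12/10 = -12*⅒ = -6/5 ≈ -1.2000)
R(k) = 19 + k (R(k) = k + 19 = 19 + k)
√(451 + R(x)) = √(451 + (19 - 6/5)) = √(451 + 89/5) = √(2344/5) = 2*√2930/5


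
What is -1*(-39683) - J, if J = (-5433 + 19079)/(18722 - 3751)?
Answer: 594080547/14971 ≈ 39682.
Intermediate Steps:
J = 13646/14971 ≈ 0.91150
-1*(-39683) - J = -1*(-39683) - 1*13646/14971 = 39683 - 13646/14971 = 594080547/14971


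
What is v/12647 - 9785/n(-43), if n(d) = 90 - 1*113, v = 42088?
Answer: 124718919/290881 ≈ 428.76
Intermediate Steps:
n(d) = -23 (n(d) = 90 - 113 = -23)
v/12647 - 9785/n(-43) = 42088/12647 - 9785/(-23) = 42088*(1/12647) - 9785*(-1/23) = 42088/12647 + 9785/23 = 124718919/290881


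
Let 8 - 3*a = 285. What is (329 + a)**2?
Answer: 504100/9 ≈ 56011.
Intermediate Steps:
a = -277/3 (a = 8/3 - 1/3*285 = 8/3 - 95 = -277/3 ≈ -92.333)
(329 + a)**2 = (329 - 277/3)**2 = (710/3)**2 = 504100/9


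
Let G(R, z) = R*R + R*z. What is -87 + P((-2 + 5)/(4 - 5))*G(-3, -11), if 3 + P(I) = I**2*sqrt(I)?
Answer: -213 + 378*I*sqrt(3) ≈ -213.0 + 654.71*I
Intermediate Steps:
G(R, z) = R**2 + R*z
P(I) = -3 + I**(5/2) (P(I) = -3 + I**2*sqrt(I) = -3 + I**(5/2))
-87 + P((-2 + 5)/(4 - 5))*G(-3, -11) = -87 + (-3 + ((-2 + 5)/(4 - 5))**(5/2))*(-3*(-3 - 11)) = -87 + (-3 + (3/(-1))**(5/2))*(-3*(-14)) = -87 + (-3 + (3*(-1))**(5/2))*42 = -87 + (-3 + (-3)**(5/2))*42 = -87 + (-3 + 9*I*sqrt(3))*42 = -87 + (-126 + 378*I*sqrt(3)) = -213 + 378*I*sqrt(3)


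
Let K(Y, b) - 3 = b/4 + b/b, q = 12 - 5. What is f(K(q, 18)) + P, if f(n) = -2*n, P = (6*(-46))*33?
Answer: -9125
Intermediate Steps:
P = -9108 (P = -276*33 = -9108)
q = 7
K(Y, b) = 4 + b/4 (K(Y, b) = 3 + (b/4 + b/b) = 3 + (b*(¼) + 1) = 3 + (b/4 + 1) = 3 + (1 + b/4) = 4 + b/4)
f(K(q, 18)) + P = -2*(4 + (¼)*18) - 9108 = -2*(4 + 9/2) - 9108 = -2*17/2 - 9108 = -17 - 9108 = -9125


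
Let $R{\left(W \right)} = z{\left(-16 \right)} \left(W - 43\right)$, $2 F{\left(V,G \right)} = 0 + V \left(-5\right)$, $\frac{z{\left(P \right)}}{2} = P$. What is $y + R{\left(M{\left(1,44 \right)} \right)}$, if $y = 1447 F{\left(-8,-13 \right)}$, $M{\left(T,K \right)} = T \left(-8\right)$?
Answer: $30572$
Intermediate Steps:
$z{\left(P \right)} = 2 P$
$F{\left(V,G \right)} = - \frac{5 V}{2}$ ($F{\left(V,G \right)} = \frac{0 + V \left(-5\right)}{2} = \frac{0 - 5 V}{2} = \frac{\left(-5\right) V}{2} = - \frac{5 V}{2}$)
$M{\left(T,K \right)} = - 8 T$
$R{\left(W \right)} = 1376 - 32 W$ ($R{\left(W \right)} = 2 \left(-16\right) \left(W - 43\right) = - 32 \left(-43 + W\right) = 1376 - 32 W$)
$y = 28940$ ($y = 1447 \left(\left(- \frac{5}{2}\right) \left(-8\right)\right) = 1447 \cdot 20 = 28940$)
$y + R{\left(M{\left(1,44 \right)} \right)} = 28940 + \left(1376 - 32 \left(\left(-8\right) 1\right)\right) = 28940 + \left(1376 - -256\right) = 28940 + \left(1376 + 256\right) = 28940 + 1632 = 30572$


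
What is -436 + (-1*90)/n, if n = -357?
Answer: -51854/119 ≈ -435.75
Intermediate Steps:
-436 + (-1*90)/n = -436 - 1*90/(-357) = -436 - 90*(-1/357) = -436 + 30/119 = -51854/119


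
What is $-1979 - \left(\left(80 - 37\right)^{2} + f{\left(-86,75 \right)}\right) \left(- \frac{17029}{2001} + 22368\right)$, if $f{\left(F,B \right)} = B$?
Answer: $- \frac{86086296215}{2001} \approx -4.3022 \cdot 10^{7}$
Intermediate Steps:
$-1979 - \left(\left(80 - 37\right)^{2} + f{\left(-86,75 \right)}\right) \left(- \frac{17029}{2001} + 22368\right) = -1979 - \left(\left(80 - 37\right)^{2} + 75\right) \left(- \frac{17029}{2001} + 22368\right) = -1979 - \left(43^{2} + 75\right) \left(\left(-17029\right) \frac{1}{2001} + 22368\right) = -1979 - \left(1849 + 75\right) \left(- \frac{17029}{2001} + 22368\right) = -1979 - 1924 \cdot \frac{44741339}{2001} = -1979 - \frac{86082336236}{2001} = - \frac{86086296215}{2001}$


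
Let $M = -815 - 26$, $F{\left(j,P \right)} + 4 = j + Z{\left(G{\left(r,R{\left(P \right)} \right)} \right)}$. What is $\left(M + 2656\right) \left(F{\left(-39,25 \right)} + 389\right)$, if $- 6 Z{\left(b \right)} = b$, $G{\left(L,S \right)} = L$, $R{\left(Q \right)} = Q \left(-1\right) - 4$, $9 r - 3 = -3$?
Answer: $627990$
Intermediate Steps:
$r = 0$ ($r = \frac{1}{3} + \frac{1}{9} \left(-3\right) = \frac{1}{3} - \frac{1}{3} = 0$)
$R{\left(Q \right)} = -4 - Q$ ($R{\left(Q \right)} = - Q - 4 = -4 - Q$)
$Z{\left(b \right)} = - \frac{b}{6}$
$F{\left(j,P \right)} = -4 + j$ ($F{\left(j,P \right)} = -4 + \left(j - 0\right) = -4 + \left(j + 0\right) = -4 + j$)
$M = -841$
$\left(M + 2656\right) \left(F{\left(-39,25 \right)} + 389\right) = \left(-841 + 2656\right) \left(\left(-4 - 39\right) + 389\right) = 1815 \left(-43 + 389\right) = 1815 \cdot 346 = 627990$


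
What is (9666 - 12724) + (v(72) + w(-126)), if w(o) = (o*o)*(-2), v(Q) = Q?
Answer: -34738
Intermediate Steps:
w(o) = -2*o² (w(o) = o²*(-2) = -2*o²)
(9666 - 12724) + (v(72) + w(-126)) = (9666 - 12724) + (72 - 2*(-126)²) = -3058 + (72 - 2*15876) = -3058 + (72 - 31752) = -3058 - 31680 = -34738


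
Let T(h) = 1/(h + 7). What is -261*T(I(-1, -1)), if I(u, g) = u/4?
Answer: -116/3 ≈ -38.667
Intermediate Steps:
I(u, g) = u/4 (I(u, g) = u*(¼) = u/4)
T(h) = 1/(7 + h)
-261*T(I(-1, -1)) = -261/(7 + (¼)*(-1)) = -261/(7 - ¼) = -261/27/4 = -261*4/27 = -116/3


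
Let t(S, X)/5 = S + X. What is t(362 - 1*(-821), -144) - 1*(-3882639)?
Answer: 3887834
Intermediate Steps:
t(S, X) = 5*S + 5*X (t(S, X) = 5*(S + X) = 5*S + 5*X)
t(362 - 1*(-821), -144) - 1*(-3882639) = (5*(362 - 1*(-821)) + 5*(-144)) - 1*(-3882639) = (5*(362 + 821) - 720) + 3882639 = (5*1183 - 720) + 3882639 = (5915 - 720) + 3882639 = 5195 + 3882639 = 3887834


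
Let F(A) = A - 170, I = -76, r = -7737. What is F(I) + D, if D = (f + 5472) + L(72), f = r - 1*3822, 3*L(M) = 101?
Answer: -18898/3 ≈ -6299.3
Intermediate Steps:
L(M) = 101/3 (L(M) = (⅓)*101 = 101/3)
f = -11559 (f = -7737 - 1*3822 = -7737 - 3822 = -11559)
D = -18160/3 (D = (-11559 + 5472) + 101/3 = -6087 + 101/3 = -18160/3 ≈ -6053.3)
F(A) = -170 + A
F(I) + D = (-170 - 76) - 18160/3 = -246 - 18160/3 = -18898/3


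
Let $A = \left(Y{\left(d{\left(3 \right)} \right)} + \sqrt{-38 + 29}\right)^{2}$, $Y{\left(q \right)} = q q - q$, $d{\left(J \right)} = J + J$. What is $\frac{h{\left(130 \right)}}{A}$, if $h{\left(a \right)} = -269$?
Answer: $- \frac{2959}{10201} + \frac{5380 i}{91809} \approx -0.29007 + 0.0586 i$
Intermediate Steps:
$d{\left(J \right)} = 2 J$
$Y{\left(q \right)} = q^{2} - q$
$A = \left(30 + 3 i\right)^{2}$ ($A = \left(2 \cdot 3 \left(-1 + 2 \cdot 3\right) + \sqrt{-38 + 29}\right)^{2} = \left(6 \left(-1 + 6\right) + \sqrt{-9}\right)^{2} = \left(6 \cdot 5 + 3 i\right)^{2} = \left(30 + 3 i\right)^{2} \approx 891.0 + 180.0 i$)
$\frac{h{\left(130 \right)}}{A} = - \frac{269}{891 + 180 i} = - 269 \frac{891 - 180 i}{826281} = - \frac{269 \left(891 - 180 i\right)}{826281}$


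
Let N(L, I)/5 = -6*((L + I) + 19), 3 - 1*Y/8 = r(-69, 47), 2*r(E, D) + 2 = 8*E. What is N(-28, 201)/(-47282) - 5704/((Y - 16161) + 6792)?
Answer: 155379784/168536689 ≈ 0.92193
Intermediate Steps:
r(E, D) = -1 + 4*E (r(E, D) = -1 + (8*E)/2 = -1 + 4*E)
Y = 2240 (Y = 24 - 8*(-1 + 4*(-69)) = 24 - 8*(-1 - 276) = 24 - 8*(-277) = 24 + 2216 = 2240)
N(L, I) = -570 - 30*I - 30*L (N(L, I) = 5*(-6*((L + I) + 19)) = 5*(-6*((I + L) + 19)) = 5*(-6*(19 + I + L)) = 5*(-114 - 6*I - 6*L) = -570 - 30*I - 30*L)
N(-28, 201)/(-47282) - 5704/((Y - 16161) + 6792) = (-570 - 30*201 - 30*(-28))/(-47282) - 5704/((2240 - 16161) + 6792) = (-570 - 6030 + 840)*(-1/47282) - 5704/(-13921 + 6792) = -5760*(-1/47282) - 5704/(-7129) = 2880/23641 - 5704*(-1/7129) = 2880/23641 + 5704/7129 = 155379784/168536689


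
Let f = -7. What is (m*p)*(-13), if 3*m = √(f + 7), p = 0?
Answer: 0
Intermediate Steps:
m = 0 (m = √(-7 + 7)/3 = √0/3 = (⅓)*0 = 0)
(m*p)*(-13) = (0*0)*(-13) = 0*(-13) = 0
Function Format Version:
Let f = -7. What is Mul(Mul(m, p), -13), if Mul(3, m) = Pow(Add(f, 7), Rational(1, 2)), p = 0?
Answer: 0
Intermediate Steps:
m = 0 (m = Mul(Rational(1, 3), Pow(Add(-7, 7), Rational(1, 2))) = Mul(Rational(1, 3), Pow(0, Rational(1, 2))) = Mul(Rational(1, 3), 0) = 0)
Mul(Mul(m, p), -13) = Mul(Mul(0, 0), -13) = Mul(0, -13) = 0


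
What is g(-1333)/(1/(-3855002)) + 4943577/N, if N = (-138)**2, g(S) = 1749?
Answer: -42800744017445/6348 ≈ -6.7424e+9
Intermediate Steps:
N = 19044
g(-1333)/(1/(-3855002)) + 4943577/N = 1749/(1/(-3855002)) + 4943577/19044 = 1749/(-1/3855002) + 4943577*(1/19044) = 1749*(-3855002) + 1647859/6348 = -6742398498 + 1647859/6348 = -42800744017445/6348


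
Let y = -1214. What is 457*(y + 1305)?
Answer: 41587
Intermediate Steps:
457*(y + 1305) = 457*(-1214 + 1305) = 457*91 = 41587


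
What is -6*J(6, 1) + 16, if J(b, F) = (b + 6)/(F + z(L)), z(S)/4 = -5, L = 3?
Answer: 376/19 ≈ 19.789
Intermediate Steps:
z(S) = -20 (z(S) = 4*(-5) = -20)
J(b, F) = (6 + b)/(-20 + F) (J(b, F) = (b + 6)/(F - 20) = (6 + b)/(-20 + F))
-6*J(6, 1) + 16 = -6*(6 + 6)/(-20 + 1) + 16 = -6*12/(-19) + 16 = -(-6)*12/19 + 16 = -6*(-12/19) + 16 = 72/19 + 16 = 376/19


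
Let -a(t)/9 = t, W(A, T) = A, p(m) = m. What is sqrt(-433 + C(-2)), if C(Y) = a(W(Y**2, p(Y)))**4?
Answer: sqrt(1679183) ≈ 1295.8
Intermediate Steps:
a(t) = -9*t
C(Y) = 6561*Y**8 (C(Y) = (-9*Y**2)**4 = 6561*Y**8)
sqrt(-433 + C(-2)) = sqrt(-433 + 6561*(-2)**8) = sqrt(-433 + 6561*256) = sqrt(-433 + 1679616) = sqrt(1679183)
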